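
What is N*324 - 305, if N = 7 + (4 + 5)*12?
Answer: 36955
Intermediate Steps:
N = 115 (N = 7 + 9*12 = 7 + 108 = 115)
N*324 - 305 = 115*324 - 305 = 37260 - 305 = 36955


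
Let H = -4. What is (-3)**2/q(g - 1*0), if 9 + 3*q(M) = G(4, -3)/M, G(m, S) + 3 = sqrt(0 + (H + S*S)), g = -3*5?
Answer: -53460/17419 + 405*sqrt(5)/17419 ≈ -3.0171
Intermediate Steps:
g = -15
G(m, S) = -3 + sqrt(-4 + S**2) (G(m, S) = -3 + sqrt(0 + (-4 + S*S)) = -3 + sqrt(0 + (-4 + S**2)) = -3 + sqrt(-4 + S**2))
q(M) = -3 + (-3 + sqrt(5))/(3*M) (q(M) = -3 + ((-3 + sqrt(-4 + (-3)**2))/M)/3 = -3 + ((-3 + sqrt(-4 + 9))/M)/3 = -3 + ((-3 + sqrt(5))/M)/3 = -3 + (-3 + sqrt(5))/(3*M))
(-3)**2/q(g - 1*0) = (-3)**2/(((-3 + sqrt(5) - 9*(-15 - 1*0))/(3*(-15 - 1*0)))) = 9/(((-3 + sqrt(5) - 9*(-15 + 0))/(3*(-15 + 0)))) = 9/(((1/3)*(-3 + sqrt(5) - 9*(-15))/(-15))) = 9/(((1/3)*(-1/15)*(-3 + sqrt(5) + 135))) = 9/(((1/3)*(-1/15)*(132 + sqrt(5)))) = 9/(-44/15 - sqrt(5)/45)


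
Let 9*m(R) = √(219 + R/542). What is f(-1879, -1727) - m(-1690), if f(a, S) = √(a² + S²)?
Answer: √6513170 - 2*√3963646/2439 ≈ 2550.5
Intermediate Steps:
f(a, S) = √(S² + a²)
m(R) = √(219 + R/542)/9
f(-1879, -1727) - m(-1690) = √((-1727)² + (-1879)²) - √(64334316 + 542*(-1690))/4878 = √(2982529 + 3530641) - √(64334316 - 915980)/4878 = √6513170 - √63418336/4878 = √6513170 - 4*√3963646/4878 = √6513170 - 2*√3963646/2439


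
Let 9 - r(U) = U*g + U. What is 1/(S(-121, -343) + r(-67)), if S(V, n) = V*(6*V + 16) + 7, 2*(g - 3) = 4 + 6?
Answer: 1/86529 ≈ 1.1557e-5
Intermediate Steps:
g = 8 (g = 3 + (4 + 6)/2 = 3 + (1/2)*10 = 3 + 5 = 8)
r(U) = 9 - 9*U (r(U) = 9 - (U*8 + U) = 9 - (8*U + U) = 9 - 9*U)
S(V, n) = 7 + V*(16 + 6*V) (S(V, n) = V*(16 + 6*V) + 7 = 7 + V*(16 + 6*V))
1/(S(-121, -343) + r(-67)) = 1/((7 + 6*(-121)**2 + 16*(-121)) + (9 - 9*(-67))) = 1/((7 + 6*14641 - 1936) + (9 + 603)) = 1/((7 + 87846 - 1936) + 612) = 1/(85917 + 612) = 1/86529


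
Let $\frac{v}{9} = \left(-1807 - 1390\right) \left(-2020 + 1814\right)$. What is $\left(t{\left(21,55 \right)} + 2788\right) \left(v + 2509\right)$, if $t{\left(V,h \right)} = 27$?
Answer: $16692237805$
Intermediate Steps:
$v = 5927238$ ($v = 9 \left(-1807 - 1390\right) \left(-2020 + 1814\right) = 9 \left(\left(-3197\right) \left(-206\right)\right) = 9 \cdot 658582 = 5927238$)
$\left(t{\left(21,55 \right)} + 2788\right) \left(v + 2509\right) = \left(27 + 2788\right) \left(5927238 + 2509\right) = 2815 \cdot 5929747 = 16692237805$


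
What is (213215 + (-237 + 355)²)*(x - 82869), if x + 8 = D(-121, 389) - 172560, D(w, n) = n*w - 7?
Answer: -68712500307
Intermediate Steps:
D(w, n) = -7 + n*w
x = -219644 (x = -8 + ((-7 + 389*(-121)) - 172560) = -8 + ((-7 - 47069) - 172560) = -8 + (-47076 - 172560) = -8 - 219636 = -219644)
(213215 + (-237 + 355)²)*(x - 82869) = (213215 + (-237 + 355)²)*(-219644 - 82869) = (213215 + 118²)*(-302513) = (213215 + 13924)*(-302513) = 227139*(-302513) = -68712500307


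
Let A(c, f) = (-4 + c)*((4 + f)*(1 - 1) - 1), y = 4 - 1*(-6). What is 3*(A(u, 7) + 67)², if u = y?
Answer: 11163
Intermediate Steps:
y = 10 (y = 4 + 6 = 10)
u = 10
A(c, f) = 4 - c (A(c, f) = (-4 + c)*((4 + f)*0 - 1) = (-4 + c)*(0 - 1) = (-4 + c)*(-1) = 4 - c)
3*(A(u, 7) + 67)² = 3*((4 - 1*10) + 67)² = 3*((4 - 10) + 67)² = 3*(-6 + 67)² = 3*61² = 3*3721 = 11163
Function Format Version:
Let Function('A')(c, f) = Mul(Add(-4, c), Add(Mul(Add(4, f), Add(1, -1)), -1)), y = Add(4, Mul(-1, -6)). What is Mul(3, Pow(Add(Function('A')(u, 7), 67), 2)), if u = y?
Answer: 11163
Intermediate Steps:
y = 10 (y = Add(4, 6) = 10)
u = 10
Function('A')(c, f) = Add(4, Mul(-1, c)) (Function('A')(c, f) = Mul(Add(-4, c), Add(Mul(Add(4, f), 0), -1)) = Mul(Add(-4, c), Add(0, -1)) = Mul(Add(-4, c), -1) = Add(4, Mul(-1, c)))
Mul(3, Pow(Add(Function('A')(u, 7), 67), 2)) = Mul(3, Pow(Add(Add(4, Mul(-1, 10)), 67), 2)) = Mul(3, Pow(Add(Add(4, -10), 67), 2)) = Mul(3, Pow(Add(-6, 67), 2)) = Mul(3, Pow(61, 2)) = Mul(3, 3721) = 11163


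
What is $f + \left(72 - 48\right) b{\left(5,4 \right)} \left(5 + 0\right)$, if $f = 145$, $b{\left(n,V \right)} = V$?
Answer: $625$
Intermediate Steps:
$f + \left(72 - 48\right) b{\left(5,4 \right)} \left(5 + 0\right) = 145 + \left(72 - 48\right) 4 \left(5 + 0\right) = 145 + \left(72 - 48\right) 4 \cdot 5 = 145 + 24 \cdot 20 = 145 + 480 = 625$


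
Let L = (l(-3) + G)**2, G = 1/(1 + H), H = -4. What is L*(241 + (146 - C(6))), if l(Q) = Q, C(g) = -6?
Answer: 13100/3 ≈ 4366.7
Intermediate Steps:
G = -1/3 (G = 1/(1 - 4) = 1/(-3) = -1/3 ≈ -0.33333)
L = 100/9 (L = (-3 - 1/3)**2 = (-10/3)**2 = 100/9 ≈ 11.111)
L*(241 + (146 - C(6))) = 100*(241 + (146 - 1*(-6)))/9 = 100*(241 + (146 + 6))/9 = 100*(241 + 152)/9 = (100/9)*393 = 13100/3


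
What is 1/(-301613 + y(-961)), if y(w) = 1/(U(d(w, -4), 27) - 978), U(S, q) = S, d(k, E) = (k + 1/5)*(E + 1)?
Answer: -9522/2871958981 ≈ -3.3155e-6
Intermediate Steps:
d(k, E) = (1 + E)*(⅕ + k) (d(k, E) = (k + ⅕)*(1 + E) = (⅕ + k)*(1 + E) = (1 + E)*(⅕ + k))
y(w) = 1/(-4893/5 - 3*w) (y(w) = 1/((⅕ + w + (⅕)*(-4) - 4*w) - 978) = 1/((⅕ + w - ⅘ - 4*w) - 978) = 1/((-⅗ - 3*w) - 978) = 1/(-4893/5 - 3*w))
1/(-301613 + y(-961)) = 1/(-301613 - 5/(4893 + 15*(-961))) = 1/(-301613 - 5/(4893 - 14415)) = 1/(-301613 - 5/(-9522)) = 1/(-301613 - 5*(-1/9522)) = 1/(-301613 + 5/9522) = 1/(-2871958981/9522) = -9522/2871958981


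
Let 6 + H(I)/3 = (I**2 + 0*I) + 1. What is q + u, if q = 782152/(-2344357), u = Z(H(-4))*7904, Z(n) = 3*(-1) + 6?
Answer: 55588611032/2344357 ≈ 23712.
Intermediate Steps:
H(I) = -15 + 3*I**2 (H(I) = -18 + 3*((I**2 + 0*I) + 1) = -18 + 3*((I**2 + 0) + 1) = -18 + 3*(I**2 + 1) = -18 + 3*(1 + I**2) = -18 + (3 + 3*I**2) = -15 + 3*I**2)
Z(n) = 3 (Z(n) = -3 + 6 = 3)
u = 23712 (u = 3*7904 = 23712)
q = -782152/2344357 (q = 782152*(-1/2344357) = -782152/2344357 ≈ -0.33363)
q + u = -782152/2344357 + 23712 = 55588611032/2344357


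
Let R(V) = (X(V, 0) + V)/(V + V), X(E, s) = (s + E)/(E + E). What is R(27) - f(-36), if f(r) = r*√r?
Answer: 55/108 + 216*I ≈ 0.50926 + 216.0*I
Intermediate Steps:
f(r) = r^(3/2)
X(E, s) = (E + s)/(2*E) (X(E, s) = (E + s)/((2*E)) = (E + s)*(1/(2*E)) = (E + s)/(2*E))
R(V) = (½ + V)/(2*V) (R(V) = ((V + 0)/(2*V) + V)/(V + V) = (V/(2*V) + V)/((2*V)) = (1/(2*V))*(½ + V) = (½ + V)/(2*V))
R(27) - f(-36) = (¼)*(1 + 2*27)/27 - (-36)^(3/2) = (¼)*(1/27)*(1 + 54) - (-216)*I = (¼)*(1/27)*55 + 216*I = 55/108 + 216*I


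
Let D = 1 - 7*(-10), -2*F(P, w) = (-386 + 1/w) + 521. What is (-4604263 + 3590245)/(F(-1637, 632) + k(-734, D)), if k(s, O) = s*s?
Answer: -427239584/226967421 ≈ -1.8824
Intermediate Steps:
F(P, w) = -135/2 - 1/(2*w) (F(P, w) = -((-386 + 1/w) + 521)/2 = -(135 + 1/w)/2 = -135/2 - 1/(2*w))
D = 71 (D = 1 + 70 = 71)
k(s, O) = s**2
(-4604263 + 3590245)/(F(-1637, 632) + k(-734, D)) = (-4604263 + 3590245)/((1/2)*(-1 - 135*632)/632 + (-734)**2) = -1014018/((1/2)*(1/632)*(-1 - 85320) + 538756) = -1014018/((1/2)*(1/632)*(-85321) + 538756) = -1014018/(-85321/1264 + 538756) = -1014018/680902263/1264 = -1014018*1264/680902263 = -427239584/226967421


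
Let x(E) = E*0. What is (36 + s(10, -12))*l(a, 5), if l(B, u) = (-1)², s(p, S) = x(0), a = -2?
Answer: 36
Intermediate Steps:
x(E) = 0
s(p, S) = 0
l(B, u) = 1
(36 + s(10, -12))*l(a, 5) = (36 + 0)*1 = 36*1 = 36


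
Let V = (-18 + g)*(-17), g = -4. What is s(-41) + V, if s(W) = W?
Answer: 333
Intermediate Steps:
V = 374 (V = (-18 - 4)*(-17) = -22*(-17) = 374)
s(-41) + V = -41 + 374 = 333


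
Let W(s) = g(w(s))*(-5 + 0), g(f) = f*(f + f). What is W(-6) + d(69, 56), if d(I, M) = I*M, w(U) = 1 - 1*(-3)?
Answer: 3704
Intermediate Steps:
w(U) = 4 (w(U) = 1 + 3 = 4)
g(f) = 2*f**2 (g(f) = f*(2*f) = 2*f**2)
W(s) = -160 (W(s) = (2*4**2)*(-5 + 0) = (2*16)*(-5) = 32*(-5) = -160)
W(-6) + d(69, 56) = -160 + 69*56 = -160 + 3864 = 3704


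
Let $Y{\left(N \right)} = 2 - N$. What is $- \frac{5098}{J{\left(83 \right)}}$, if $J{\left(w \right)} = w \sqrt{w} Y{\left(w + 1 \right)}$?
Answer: $\frac{2549 \sqrt{83}}{282449} \approx 0.082218$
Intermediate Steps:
$J{\left(w \right)} = w^{\frac{3}{2}} \left(1 - w\right)$ ($J{\left(w \right)} = w \sqrt{w} \left(2 - \left(w + 1\right)\right) = w^{\frac{3}{2}} \left(2 - \left(1 + w\right)\right) = w^{\frac{3}{2}} \left(1 - w\right)$)
$- \frac{5098}{J{\left(83 \right)}} = - \frac{5098}{83^{\frac{3}{2}} \left(1 - 83\right)} = - \frac{5098}{83 \sqrt{83} \left(1 - 83\right)} = - \frac{5098}{83 \sqrt{83} \left(-82\right)} = - \frac{5098}{\left(-6806\right) \sqrt{83}} = - 5098 \left(- \frac{\sqrt{83}}{564898}\right) = \frac{2549 \sqrt{83}}{282449}$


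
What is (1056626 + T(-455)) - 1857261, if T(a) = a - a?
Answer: -800635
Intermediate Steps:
T(a) = 0
(1056626 + T(-455)) - 1857261 = (1056626 + 0) - 1857261 = 1056626 - 1857261 = -800635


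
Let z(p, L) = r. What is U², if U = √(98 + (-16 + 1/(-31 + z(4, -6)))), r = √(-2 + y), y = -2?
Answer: 79099/965 - 2*I/965 ≈ 81.968 - 0.0020725*I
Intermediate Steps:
r = 2*I (r = √(-2 - 2) = √(-4) = 2*I ≈ 2.0*I)
z(p, L) = 2*I
U = √(82 + (-31 - 2*I)/965) (U = √(98 + (-16 + 1/(-31 + 2*I))) = √(98 + (-16 + (-31 - 2*I)/965)) = √(82 + (-31 - 2*I)/965) ≈ 9.0536 - 0.0001*I)
U² = (√(76330535 - 1930*I)/965)² = 79099/965 - 2*I/965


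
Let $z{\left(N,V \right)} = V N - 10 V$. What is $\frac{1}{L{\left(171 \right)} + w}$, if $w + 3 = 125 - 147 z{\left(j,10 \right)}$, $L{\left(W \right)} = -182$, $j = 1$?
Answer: $\frac{1}{13170} \approx 7.593 \cdot 10^{-5}$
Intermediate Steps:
$z{\left(N,V \right)} = - 10 V + N V$ ($z{\left(N,V \right)} = N V - 10 V = - 10 V + N V$)
$w = 13352$ ($w = -3 - \left(-125 + 147 \cdot 10 \left(-10 + 1\right)\right) = -3 - \left(-125 + 147 \cdot 10 \left(-9\right)\right) = -3 + \left(125 - -13230\right) = -3 + \left(125 + 13230\right) = -3 + 13355 = 13352$)
$\frac{1}{L{\left(171 \right)} + w} = \frac{1}{-182 + 13352} = \frac{1}{13170}$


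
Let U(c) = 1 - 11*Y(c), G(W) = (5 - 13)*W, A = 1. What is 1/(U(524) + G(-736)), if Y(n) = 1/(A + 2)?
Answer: 3/17656 ≈ 0.00016991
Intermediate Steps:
G(W) = -8*W
Y(n) = ⅓ (Y(n) = 1/(1 + 2) = 1/3 = ⅓)
U(c) = -8/3 (U(c) = 1 - 11*⅓ = 1 - 11/3 = -8/3)
1/(U(524) + G(-736)) = 1/(-8/3 - 8*(-736)) = 1/(-8/3 + 5888) = 1/(17656/3) = 3/17656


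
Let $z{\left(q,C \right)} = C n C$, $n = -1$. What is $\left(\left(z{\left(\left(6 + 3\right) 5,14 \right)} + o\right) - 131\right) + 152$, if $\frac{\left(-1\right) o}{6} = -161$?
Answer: $791$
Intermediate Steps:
$o = 966$ ($o = \left(-6\right) \left(-161\right) = 966$)
$z{\left(q,C \right)} = - C^{2}$ ($z{\left(q,C \right)} = C \left(-1\right) C = - C C = - C^{2}$)
$\left(\left(z{\left(\left(6 + 3\right) 5,14 \right)} + o\right) - 131\right) + 152 = \left(\left(- 14^{2} + 966\right) - 131\right) + 152 = \left(\left(\left(-1\right) 196 + 966\right) - 131\right) + 152 = \left(\left(-196 + 966\right) - 131\right) + 152 = \left(770 - 131\right) + 152 = 639 + 152 = 791$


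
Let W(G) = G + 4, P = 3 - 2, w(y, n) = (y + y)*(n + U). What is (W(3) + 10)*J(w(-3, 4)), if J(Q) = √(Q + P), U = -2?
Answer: 17*I*√11 ≈ 56.383*I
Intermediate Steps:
w(y, n) = 2*y*(-2 + n) (w(y, n) = (y + y)*(n - 2) = (2*y)*(-2 + n) = 2*y*(-2 + n))
P = 1
J(Q) = √(1 + Q) (J(Q) = √(Q + 1) = √(1 + Q))
W(G) = 4 + G
(W(3) + 10)*J(w(-3, 4)) = ((4 + 3) + 10)*√(1 + 2*(-3)*(-2 + 4)) = (7 + 10)*√(1 + 2*(-3)*2) = 17*√(1 - 12) = 17*√(-11) = 17*(I*√11) = 17*I*√11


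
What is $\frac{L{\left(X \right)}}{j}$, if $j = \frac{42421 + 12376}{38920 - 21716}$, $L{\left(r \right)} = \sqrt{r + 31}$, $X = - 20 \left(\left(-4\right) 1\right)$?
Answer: $\frac{17204 \sqrt{111}}{54797} \approx 3.3078$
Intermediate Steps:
$X = 80$ ($X = \left(-20\right) \left(-4\right) = 80$)
$L{\left(r \right)} = \sqrt{31 + r}$
$j = \frac{54797}{17204} \approx 3.1851$
$\frac{L{\left(X \right)}}{j} = \frac{\sqrt{31 + 80}}{\frac{54797}{17204}} = \sqrt{111} \cdot \frac{17204}{54797} = \frac{17204 \sqrt{111}}{54797}$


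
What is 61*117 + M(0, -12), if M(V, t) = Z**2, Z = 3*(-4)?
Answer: 7281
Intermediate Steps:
Z = -12
M(V, t) = 144 (M(V, t) = (-12)**2 = 144)
61*117 + M(0, -12) = 61*117 + 144 = 7137 + 144 = 7281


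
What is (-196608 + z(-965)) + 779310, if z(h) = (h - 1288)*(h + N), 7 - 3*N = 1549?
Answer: 3914889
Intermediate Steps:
N = -514 (N = 7/3 - 1/3*1549 = 7/3 - 1549/3 = -514)
z(h) = (-1288 + h)*(-514 + h) (z(h) = (h - 1288)*(h - 514) = (-1288 + h)*(-514 + h))
(-196608 + z(-965)) + 779310 = (-196608 + (662032 + (-965)**2 - 1802*(-965))) + 779310 = (-196608 + (662032 + 931225 + 1738930)) + 779310 = (-196608 + 3332187) + 779310 = 3135579 + 779310 = 3914889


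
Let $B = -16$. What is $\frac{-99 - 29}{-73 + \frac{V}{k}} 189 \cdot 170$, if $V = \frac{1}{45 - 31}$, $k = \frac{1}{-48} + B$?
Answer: $\frac{22138341120}{392983} \approx 56334.0$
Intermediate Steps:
$k = - \frac{769}{48}$ ($k = \frac{1}{-48} - 16 = - \frac{1}{48} - 16 = - \frac{769}{48} \approx -16.021$)
$V = \frac{1}{14} \approx 0.071429$
$\frac{-99 - 29}{-73 + \frac{V}{k}} 189 \cdot 170 = \frac{-99 - 29}{-73 + \frac{1}{14 \left(- \frac{769}{48}\right)}} 189 \cdot 170 = - \frac{128}{-73 + \frac{1}{14} \left(- \frac{48}{769}\right)} 189 \cdot 170 = - \frac{128}{-73 - \frac{24}{5383}} \cdot 189 \cdot 170 = - \frac{128}{- \frac{392983}{5383}} \cdot 189 \cdot 170 = \left(-128\right) \left(- \frac{5383}{392983}\right) 189 \cdot 170 = \frac{689024}{392983} \cdot 189 \cdot 170 = \frac{130225536}{392983} \cdot 170 = \frac{22138341120}{392983}$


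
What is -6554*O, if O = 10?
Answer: -65540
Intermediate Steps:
-6554*O = -65540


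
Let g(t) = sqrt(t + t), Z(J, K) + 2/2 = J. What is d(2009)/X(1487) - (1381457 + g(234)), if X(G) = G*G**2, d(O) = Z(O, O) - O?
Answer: -4542242086237472/3288008303 - 6*sqrt(13) ≈ -1.3815e+6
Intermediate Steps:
Z(J, K) = -1 + J
g(t) = sqrt(2)*sqrt(t) (g(t) = sqrt(2*t) = sqrt(2)*sqrt(t))
d(O) = -1 (d(O) = (-1 + O) - O = -1)
X(G) = G**3
d(2009)/X(1487) - (1381457 + g(234)) = -1/(1487**3) - (1381457 + sqrt(2)*sqrt(234)) = -1/3288008303 - (1381457 + sqrt(2)*(3*sqrt(26))) = -1*1/3288008303 - (1381457 + 6*sqrt(13)) = -1/3288008303 + (-1381457 - 6*sqrt(13)) = -4542242086237472/3288008303 - 6*sqrt(13)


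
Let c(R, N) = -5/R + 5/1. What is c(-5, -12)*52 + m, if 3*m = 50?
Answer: 986/3 ≈ 328.67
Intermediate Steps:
m = 50/3 (m = (⅓)*50 = 50/3 ≈ 16.667)
c(R, N) = 5 - 5/R (c(R, N) = -5/R + 5*1 = -5/R + 5 = 5 - 5/R)
c(-5, -12)*52 + m = (5 - 5/(-5))*52 + 50/3 = (5 - 5*(-⅕))*52 + 50/3 = (5 + 1)*52 + 50/3 = 6*52 + 50/3 = 312 + 50/3 = 986/3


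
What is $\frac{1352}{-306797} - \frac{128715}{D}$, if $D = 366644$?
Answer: $- \frac{39985078543}{112485279268} \approx -0.35547$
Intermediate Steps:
$\frac{1352}{-306797} - \frac{128715}{D} = \frac{1352}{-306797} - \frac{128715}{366644} = 1352 \left(- \frac{1}{306797}\right) - \frac{128715}{366644} = - \frac{1352}{306797} - \frac{128715}{366644} = - \frac{39985078543}{112485279268}$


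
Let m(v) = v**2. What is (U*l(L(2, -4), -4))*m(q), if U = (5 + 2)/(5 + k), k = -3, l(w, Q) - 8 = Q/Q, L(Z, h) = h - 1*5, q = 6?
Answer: 1134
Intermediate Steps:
L(Z, h) = -5 + h (L(Z, h) = h - 5 = -5 + h)
l(w, Q) = 9 (l(w, Q) = 8 + Q/Q = 8 + 1 = 9)
U = 7/2 (U = (5 + 2)/(5 - 3) = 7/2 ≈ 3.5000)
(U*l(L(2, -4), -4))*m(q) = ((7/2)*9)*6**2 = (63/2)*36 = 1134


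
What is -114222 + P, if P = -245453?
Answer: -359675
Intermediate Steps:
-114222 + P = -114222 - 245453 = -359675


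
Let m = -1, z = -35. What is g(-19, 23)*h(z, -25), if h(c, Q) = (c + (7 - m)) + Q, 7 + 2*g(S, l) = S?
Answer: 676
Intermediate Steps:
g(S, l) = -7/2 + S/2
h(c, Q) = 8 + Q + c (h(c, Q) = (c + (7 - 1*(-1))) + Q = (c + (7 + 1)) + Q = (c + 8) + Q = (8 + c) + Q = 8 + Q + c)
g(-19, 23)*h(z, -25) = (-7/2 + (½)*(-19))*(8 - 25 - 35) = (-7/2 - 19/2)*(-52) = -13*(-52) = 676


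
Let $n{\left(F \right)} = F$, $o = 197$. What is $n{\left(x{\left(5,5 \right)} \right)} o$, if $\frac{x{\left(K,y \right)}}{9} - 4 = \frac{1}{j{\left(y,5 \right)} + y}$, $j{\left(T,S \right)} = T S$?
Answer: $\frac{71511}{10} \approx 7151.1$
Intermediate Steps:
$j{\left(T,S \right)} = S T$
$x{\left(K,y \right)} = 36 + \frac{3}{2 y}$ ($x{\left(K,y \right)} = 36 + \frac{9}{5 y + y} = 36 + \frac{9}{6 y} = 36 + 9 \frac{1}{6 y} = 36 + \frac{3}{2 y}$)
$n{\left(x{\left(5,5 \right)} \right)} o = \left(36 + \frac{3}{2 \cdot 5}\right) 197 = \left(36 + \frac{3}{2} \cdot \frac{1}{5}\right) 197 = \left(36 + \frac{3}{10}\right) 197 = \frac{363}{10} \cdot 197 = \frac{71511}{10}$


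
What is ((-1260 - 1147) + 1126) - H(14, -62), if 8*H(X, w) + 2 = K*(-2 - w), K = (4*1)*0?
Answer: -5123/4 ≈ -1280.8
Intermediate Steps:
K = 0 (K = 4*0 = 0)
H(X, w) = -¼ (H(X, w) = -¼ + (0*(-2 - w))/8 = -¼ + (⅛)*0 = -¼ + 0 = -¼)
((-1260 - 1147) + 1126) - H(14, -62) = ((-1260 - 1147) + 1126) - 1*(-¼) = (-2407 + 1126) + ¼ = -1281 + ¼ = -5123/4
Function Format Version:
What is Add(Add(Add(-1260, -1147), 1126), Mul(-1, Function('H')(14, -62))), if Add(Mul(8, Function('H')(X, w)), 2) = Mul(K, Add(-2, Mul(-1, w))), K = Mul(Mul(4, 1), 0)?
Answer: Rational(-5123, 4) ≈ -1280.8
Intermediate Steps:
K = 0 (K = Mul(4, 0) = 0)
Function('H')(X, w) = Rational(-1, 4) (Function('H')(X, w) = Add(Rational(-1, 4), Mul(Rational(1, 8), Mul(0, Add(-2, Mul(-1, w))))) = Add(Rational(-1, 4), Mul(Rational(1, 8), 0)) = Add(Rational(-1, 4), 0) = Rational(-1, 4))
Add(Add(Add(-1260, -1147), 1126), Mul(-1, Function('H')(14, -62))) = Add(Add(Add(-1260, -1147), 1126), Mul(-1, Rational(-1, 4))) = Add(Add(-2407, 1126), Rational(1, 4)) = Add(-1281, Rational(1, 4)) = Rational(-5123, 4)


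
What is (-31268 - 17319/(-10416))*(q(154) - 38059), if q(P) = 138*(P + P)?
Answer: -68933519105/496 ≈ -1.3898e+8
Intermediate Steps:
q(P) = 276*P (q(P) = 138*(2*P) = 276*P)
(-31268 - 17319/(-10416))*(q(154) - 38059) = (-31268 - 17319/(-10416))*(276*154 - 38059) = (-31268 - 17319*(-1/10416))*(42504 - 38059) = (-31268 + 5773/3472)*4445 = -108556723/3472*4445 = -68933519105/496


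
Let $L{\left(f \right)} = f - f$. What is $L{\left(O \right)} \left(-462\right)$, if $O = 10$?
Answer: $0$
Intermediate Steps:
$L{\left(f \right)} = 0$
$L{\left(O \right)} \left(-462\right) = 0 \left(-462\right) = 0$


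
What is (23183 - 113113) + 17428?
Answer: -72502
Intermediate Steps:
(23183 - 113113) + 17428 = -89930 + 17428 = -72502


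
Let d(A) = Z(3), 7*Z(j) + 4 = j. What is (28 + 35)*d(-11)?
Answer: -9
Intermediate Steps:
Z(j) = -4/7 + j/7
d(A) = -1/7 (d(A) = -4/7 + (1/7)*3 = -4/7 + 3/7 = -1/7)
(28 + 35)*d(-11) = (28 + 35)*(-1/7) = 63*(-1/7) = -9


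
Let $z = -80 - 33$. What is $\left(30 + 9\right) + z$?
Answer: $-74$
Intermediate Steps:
$z = -113$
$\left(30 + 9\right) + z = \left(30 + 9\right) - 113 = 39 - 113 = -74$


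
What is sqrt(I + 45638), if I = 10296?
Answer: sqrt(55934) ≈ 236.50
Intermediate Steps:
sqrt(I + 45638) = sqrt(10296 + 45638) = sqrt(55934)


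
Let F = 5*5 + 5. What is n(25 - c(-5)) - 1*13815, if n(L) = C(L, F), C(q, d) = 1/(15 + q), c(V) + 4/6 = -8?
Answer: -2016987/146 ≈ -13815.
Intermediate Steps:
c(V) = -26/3 (c(V) = -⅔ - 8 = -26/3)
F = 30 (F = 25 + 5 = 30)
n(L) = 1/(15 + L)
n(25 - c(-5)) - 1*13815 = 1/(15 + (25 - 1*(-26/3))) - 1*13815 = 1/(15 + (25 + 26/3)) - 13815 = 1/(15 + 101/3) - 13815 = 1/(146/3) - 13815 = 3/146 - 13815 = -2016987/146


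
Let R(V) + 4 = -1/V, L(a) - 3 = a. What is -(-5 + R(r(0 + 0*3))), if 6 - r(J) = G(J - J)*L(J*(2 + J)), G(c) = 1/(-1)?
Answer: 82/9 ≈ 9.1111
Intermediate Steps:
L(a) = 3 + a
G(c) = -1
r(J) = 9 + J*(2 + J) (r(J) = 6 - (-1)*(3 + J*(2 + J)) = 6 - (-3 - J*(2 + J)) = 6 + (3 + J*(2 + J)) = 9 + J*(2 + J))
R(V) = -4 - 1/V
-(-5 + R(r(0 + 0*3))) = -(-5 + (-4 - 1/(9 + (0 + 0*3)*(2 + (0 + 0*3))))) = -(-5 + (-4 - 1/(9 + (0 + 0)*(2 + (0 + 0))))) = -(-5 + (-4 - 1/(9 + 0*(2 + 0)))) = -(-5 + (-4 - 1/(9 + 0*2))) = -(-5 + (-4 - 1/(9 + 0))) = -(-5 + (-4 - 1/9)) = -(-5 + (-4 - 1*⅑)) = -(-5 + (-4 - ⅑)) = -(-5 - 37/9) = -1*(-82/9) = 82/9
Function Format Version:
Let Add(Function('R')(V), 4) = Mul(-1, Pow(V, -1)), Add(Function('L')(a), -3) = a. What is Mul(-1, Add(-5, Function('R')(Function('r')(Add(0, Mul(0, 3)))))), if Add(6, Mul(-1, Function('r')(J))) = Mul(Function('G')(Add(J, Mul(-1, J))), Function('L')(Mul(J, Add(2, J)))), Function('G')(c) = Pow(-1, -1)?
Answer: Rational(82, 9) ≈ 9.1111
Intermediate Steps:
Function('L')(a) = Add(3, a)
Function('G')(c) = -1
Function('r')(J) = Add(9, Mul(J, Add(2, J))) (Function('r')(J) = Add(6, Mul(-1, Mul(-1, Add(3, Mul(J, Add(2, J)))))) = Add(6, Mul(-1, Add(-3, Mul(-1, J, Add(2, J))))) = Add(6, Add(3, Mul(J, Add(2, J)))) = Add(9, Mul(J, Add(2, J))))
Function('R')(V) = Add(-4, Mul(-1, Pow(V, -1)))
Mul(-1, Add(-5, Function('R')(Function('r')(Add(0, Mul(0, 3)))))) = Mul(-1, Add(-5, Add(-4, Mul(-1, Pow(Add(9, Mul(Add(0, Mul(0, 3)), Add(2, Add(0, Mul(0, 3))))), -1))))) = Mul(-1, Add(-5, Add(-4, Mul(-1, Pow(Add(9, Mul(Add(0, 0), Add(2, Add(0, 0)))), -1))))) = Mul(-1, Add(-5, Add(-4, Mul(-1, Pow(Add(9, Mul(0, Add(2, 0))), -1))))) = Mul(-1, Add(-5, Add(-4, Mul(-1, Pow(Add(9, Mul(0, 2)), -1))))) = Mul(-1, Add(-5, Add(-4, Mul(-1, Pow(Add(9, 0), -1))))) = Mul(-1, Add(-5, Add(-4, Mul(-1, Pow(9, -1))))) = Mul(-1, Add(-5, Add(-4, Mul(-1, Rational(1, 9))))) = Mul(-1, Add(-5, Add(-4, Rational(-1, 9)))) = Mul(-1, Add(-5, Rational(-37, 9))) = Mul(-1, Rational(-82, 9)) = Rational(82, 9)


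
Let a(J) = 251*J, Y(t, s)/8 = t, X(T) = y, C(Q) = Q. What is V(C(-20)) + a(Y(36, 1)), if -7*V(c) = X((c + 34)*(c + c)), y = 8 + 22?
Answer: 505986/7 ≈ 72284.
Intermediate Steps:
y = 30
X(T) = 30
V(c) = -30/7 (V(c) = -⅐*30 = -30/7)
Y(t, s) = 8*t
V(C(-20)) + a(Y(36, 1)) = -30/7 + 251*(8*36) = -30/7 + 251*288 = -30/7 + 72288 = 505986/7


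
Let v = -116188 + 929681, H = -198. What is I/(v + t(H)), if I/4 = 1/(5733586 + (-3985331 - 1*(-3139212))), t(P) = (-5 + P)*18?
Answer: 4/3958061387813 ≈ 1.0106e-12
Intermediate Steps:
t(P) = -90 + 18*P
v = 813493
I = 4/4887467 (I = 4/(5733586 + (-3985331 - 1*(-3139212))) = 4/(5733586 + (-3985331 + 3139212)) = 4/(5733586 - 846119) = 4/4887467 ≈ 8.1842e-7)
I/(v + t(H)) = 4/(4887467*(813493 + (-90 + 18*(-198)))) = 4/(4887467*(813493 + (-90 - 3564))) = 4/(4887467*(813493 - 3654)) = (4/4887467)/809839 = (4/4887467)*(1/809839) = 4/3958061387813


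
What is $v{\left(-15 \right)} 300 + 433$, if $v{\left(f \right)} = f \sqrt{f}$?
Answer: $433 - 4500 i \sqrt{15} \approx 433.0 - 17428.0 i$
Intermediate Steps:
$v{\left(f \right)} = f^{\frac{3}{2}}$
$v{\left(-15 \right)} 300 + 433 = \left(-15\right)^{\frac{3}{2}} \cdot 300 + 433 = - 15 i \sqrt{15} \cdot 300 + 433 = - 4500 i \sqrt{15} + 433 = 433 - 4500 i \sqrt{15}$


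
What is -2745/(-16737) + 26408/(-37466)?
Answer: -56524421/104511407 ≈ -0.54084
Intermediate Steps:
-2745/(-16737) + 26408/(-37466) = -2745*(-1/16737) + 26408*(-1/37466) = 915/5579 - 13204/18733 = -56524421/104511407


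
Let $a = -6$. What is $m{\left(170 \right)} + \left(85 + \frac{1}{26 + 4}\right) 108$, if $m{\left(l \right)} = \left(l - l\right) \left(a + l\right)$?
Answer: $\frac{45918}{5} \approx 9183.6$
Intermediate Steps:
$m{\left(l \right)} = 0$ ($m{\left(l \right)} = \left(l - l\right) \left(-6 + l\right) = 0 \left(-6 + l\right) = 0$)
$m{\left(170 \right)} + \left(85 + \frac{1}{26 + 4}\right) 108 = 0 + \left(85 + \frac{1}{26 + 4}\right) 108 = 0 + \left(85 + \frac{1}{30}\right) 108 = 0 + \frac{2551}{30} \cdot 108 = 0 + \frac{45918}{5} = \frac{45918}{5}$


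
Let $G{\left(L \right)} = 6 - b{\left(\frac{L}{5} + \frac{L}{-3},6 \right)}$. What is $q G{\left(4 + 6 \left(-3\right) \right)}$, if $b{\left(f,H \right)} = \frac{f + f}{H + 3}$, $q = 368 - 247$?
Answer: $\frac{91234}{135} \approx 675.81$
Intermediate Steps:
$q = 121$ ($q = 368 - 247 = 121$)
$b{\left(f,H \right)} = \frac{2 f}{3 + H}$
$G{\left(L \right)} = 6 + \frac{4 L}{135}$ ($G{\left(L \right)} = 6 - \frac{2 \left(\frac{L}{5} + \frac{L}{-3}\right)}{3 + 6} = 6 - \frac{2 \left(L \frac{1}{5} + L \left(- \frac{1}{3}\right)\right)}{9} = 6 - 2 \left(\frac{L}{5} - \frac{L}{3}\right) \frac{1}{9} = 6 - 2 \left(- \frac{2 L}{15}\right) \frac{1}{9} = 6 - - \frac{4 L}{135} = 6 + \frac{4 L}{135}$)
$q G{\left(4 + 6 \left(-3\right) \right)} = 121 \left(6 + \frac{4 \left(4 + 6 \left(-3\right)\right)}{135}\right) = 121 \left(6 + \frac{4 \left(4 - 18\right)}{135}\right) = 121 \left(6 + \frac{4}{135} \left(-14\right)\right) = 121 \left(6 - \frac{56}{135}\right) = 121 \cdot \frac{754}{135} = \frac{91234}{135}$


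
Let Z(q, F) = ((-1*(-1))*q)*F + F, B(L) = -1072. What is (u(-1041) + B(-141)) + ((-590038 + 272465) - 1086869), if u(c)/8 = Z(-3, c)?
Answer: -1388858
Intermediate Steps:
Z(q, F) = F + F*q (Z(q, F) = (1*q)*F + F = q*F + F = F*q + F = F + F*q)
u(c) = -16*c (u(c) = 8*(c*(1 - 3)) = 8*(c*(-2)) = 8*(-2*c) = -16*c)
(u(-1041) + B(-141)) + ((-590038 + 272465) - 1086869) = (-16*(-1041) - 1072) + ((-590038 + 272465) - 1086869) = (16656 - 1072) + (-317573 - 1086869) = 15584 - 1404442 = -1388858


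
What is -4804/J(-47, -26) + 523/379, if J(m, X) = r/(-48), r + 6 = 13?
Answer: 87398029/2653 ≈ 32943.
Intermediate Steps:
r = 7 (r = -6 + 13 = 7)
J(m, X) = -7/48 (J(m, X) = 7/(-48) = 7*(-1/48) = -7/48)
-4804/J(-47, -26) + 523/379 = -4804/(-7/48) + 523/379 = -4804*(-48/7) + 523*(1/379) = 230592/7 + 523/379 = 87398029/2653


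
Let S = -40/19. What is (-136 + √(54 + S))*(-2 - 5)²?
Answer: -6664 + 49*√18734/19 ≈ -6311.0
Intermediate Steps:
S = -40/19 (S = -40*1/19 = -40/19 ≈ -2.1053)
(-136 + √(54 + S))*(-2 - 5)² = (-136 + √(54 - 40/19))*(-2 - 5)² = (-136 + √(986/19))*(-7)² = (-136 + √18734/19)*49 = -6664 + 49*√18734/19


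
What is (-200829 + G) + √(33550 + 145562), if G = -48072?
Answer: -248901 + 2*√44778 ≈ -2.4848e+5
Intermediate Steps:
(-200829 + G) + √(33550 + 145562) = (-200829 - 48072) + √(33550 + 145562) = -248901 + √179112 = -248901 + 2*√44778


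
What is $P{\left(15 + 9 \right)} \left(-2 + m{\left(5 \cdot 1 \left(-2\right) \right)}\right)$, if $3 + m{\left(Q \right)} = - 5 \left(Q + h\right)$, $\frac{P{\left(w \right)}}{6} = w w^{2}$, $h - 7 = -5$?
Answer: $2903040$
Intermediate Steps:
$h = 2$ ($h = 7 - 5 = 2$)
$P{\left(w \right)} = 6 w^{3}$ ($P{\left(w \right)} = 6 w w^{2} = 6 w^{3}$)
$m{\left(Q \right)} = -13 - 5 Q$ ($m{\left(Q \right)} = -3 - 5 \left(Q + 2\right) = -3 - 5 \left(2 + Q\right) = -3 - \left(10 + 5 Q\right) = -13 - 5 Q$)
$P{\left(15 + 9 \right)} \left(-2 + m{\left(5 \cdot 1 \left(-2\right) \right)}\right) = 6 \left(15 + 9\right)^{3} \left(-2 - \left(13 + 5 \cdot 5 \cdot 1 \left(-2\right)\right)\right) = 6 \cdot 24^{3} \left(-2 - \left(13 + 5 \cdot 5 \left(-2\right)\right)\right) = 6 \cdot 13824 \left(-2 - -37\right) = 82944 \left(-2 + \left(-13 + 50\right)\right) = 82944 \left(-2 + 37\right) = 82944 \cdot 35 = 2903040$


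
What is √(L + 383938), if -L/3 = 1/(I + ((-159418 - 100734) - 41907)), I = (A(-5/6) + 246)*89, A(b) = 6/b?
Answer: √756855993791168293/1404029 ≈ 619.63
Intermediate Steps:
I = 106266/5 (I = (6/((-5/6)) + 246)*89 = (6/((-5*⅙)) + 246)*89 = (6/(-⅚) + 246)*89 = (6*(-6/5) + 246)*89 = (-36/5 + 246)*89 = (1194/5)*89 = 106266/5 ≈ 21253.)
L = 15/1404029 (L = -3/(106266/5 + ((-159418 - 100734) - 41907)) = -3/(106266/5 + (-260152 - 41907)) = -3/(106266/5 - 302059) = -3/(-1404029/5) = -3*(-5/1404029) = 15/1404029 ≈ 1.0684e-5)
√(L + 383938) = √(15/1404029 + 383938) = √(539060086217/1404029) = √756855993791168293/1404029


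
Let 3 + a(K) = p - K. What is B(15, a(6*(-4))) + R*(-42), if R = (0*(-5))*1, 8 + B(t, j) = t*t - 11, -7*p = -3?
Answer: 206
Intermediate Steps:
p = 3/7 (p = -1/7*(-3) = 3/7 ≈ 0.42857)
a(K) = -18/7 - K (a(K) = -3 + (3/7 - K) = -18/7 - K)
B(t, j) = -19 + t**2 (B(t, j) = -8 + (t*t - 11) = -8 + (t**2 - 11) = -8 + (-11 + t**2) = -19 + t**2)
R = 0 (R = 0*1 = 0)
B(15, a(6*(-4))) + R*(-42) = (-19 + 15**2) + 0*(-42) = (-19 + 225) + 0 = 206 + 0 = 206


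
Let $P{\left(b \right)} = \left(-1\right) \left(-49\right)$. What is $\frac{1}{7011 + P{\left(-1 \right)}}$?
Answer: $\frac{1}{7060} \approx 0.00014164$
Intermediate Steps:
$P{\left(b \right)} = 49$
$\frac{1}{7011 + P{\left(-1 \right)}} = \frac{1}{7011 + 49} = \frac{1}{7060}$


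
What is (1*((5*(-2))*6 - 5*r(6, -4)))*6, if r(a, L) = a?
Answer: -540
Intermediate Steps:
(1*((5*(-2))*6 - 5*r(6, -4)))*6 = (1*((5*(-2))*6 - 5*6))*6 = (1*(-10*6 - 30))*6 = (1*(-60 - 30))*6 = (1*(-90))*6 = -90*6 = -540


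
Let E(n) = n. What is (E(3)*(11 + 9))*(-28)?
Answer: -1680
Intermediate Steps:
(E(3)*(11 + 9))*(-28) = (3*(11 + 9))*(-28) = (3*20)*(-28) = 60*(-28) = -1680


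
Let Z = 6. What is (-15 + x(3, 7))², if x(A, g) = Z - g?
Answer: 256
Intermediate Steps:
x(A, g) = 6 - g
(-15 + x(3, 7))² = (-15 + (6 - 1*7))² = (-15 + (6 - 7))² = (-15 - 1)² = (-16)² = 256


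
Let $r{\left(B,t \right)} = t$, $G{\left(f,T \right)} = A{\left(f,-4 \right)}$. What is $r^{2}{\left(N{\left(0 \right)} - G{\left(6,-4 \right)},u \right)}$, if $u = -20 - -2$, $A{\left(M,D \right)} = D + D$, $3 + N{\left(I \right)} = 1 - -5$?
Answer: $324$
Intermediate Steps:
$N{\left(I \right)} = 3$ ($N{\left(I \right)} = -3 + \left(1 - -5\right) = -3 + \left(1 + 5\right) = -3 + 6 = 3$)
$A{\left(M,D \right)} = 2 D$
$G{\left(f,T \right)} = -8$ ($G{\left(f,T \right)} = 2 \left(-4\right) = -8$)
$u = -18$ ($u = -20 + 2 = -18$)
$r^{2}{\left(N{\left(0 \right)} - G{\left(6,-4 \right)},u \right)} = \left(-18\right)^{2} = 324$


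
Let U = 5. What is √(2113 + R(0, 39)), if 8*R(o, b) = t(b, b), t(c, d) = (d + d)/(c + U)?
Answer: √4091197/44 ≈ 45.970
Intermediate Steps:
t(c, d) = 2*d/(5 + c) (t(c, d) = (d + d)/(c + 5) = (2*d)/(5 + c) = 2*d/(5 + c))
R(o, b) = b/(4*(5 + b)) (R(o, b) = (2*b/(5 + b))/8 = b/(4*(5 + b)))
√(2113 + R(0, 39)) = √(2113 + (¼)*39/(5 + 39)) = √(2113 + (¼)*39/44) = √(2113 + (¼)*39*(1/44)) = √(2113 + 39/176) = √(371927/176) = √4091197/44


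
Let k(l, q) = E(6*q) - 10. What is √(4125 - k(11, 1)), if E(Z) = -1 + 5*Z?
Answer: √4106 ≈ 64.078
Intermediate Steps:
k(l, q) = -11 + 30*q (k(l, q) = (-1 + 5*(6*q)) - 10 = (-1 + 30*q) - 10 = -11 + 30*q)
√(4125 - k(11, 1)) = √(4125 - (-11 + 30*1)) = √(4125 - (-11 + 30)) = √(4125 - 1*19) = √(4125 - 19) = √4106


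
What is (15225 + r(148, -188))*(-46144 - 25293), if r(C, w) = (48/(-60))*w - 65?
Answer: -5468645224/5 ≈ -1.0937e+9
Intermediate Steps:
r(C, w) = -65 - 4*w/5 (r(C, w) = (48*(-1/60))*w - 65 = -4*w/5 - 65 = -65 - 4*w/5)
(15225 + r(148, -188))*(-46144 - 25293) = (15225 + (-65 - 4/5*(-188)))*(-46144 - 25293) = (15225 + (-65 + 752/5))*(-71437) = (15225 + 427/5)*(-71437) = (76552/5)*(-71437) = -5468645224/5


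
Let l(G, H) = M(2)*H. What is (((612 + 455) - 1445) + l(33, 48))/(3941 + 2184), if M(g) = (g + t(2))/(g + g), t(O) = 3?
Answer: -318/6125 ≈ -0.051918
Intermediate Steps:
M(g) = (3 + g)/(2*g) (M(g) = (g + 3)/(g + g) = (3 + g)/((2*g)) = (3 + g)*(1/(2*g)) = (3 + g)/(2*g))
l(G, H) = 5*H/4 (l(G, H) = ((½)*(3 + 2)/2)*H = ((½)*(½)*5)*H = 5*H/4)
(((612 + 455) - 1445) + l(33, 48))/(3941 + 2184) = (((612 + 455) - 1445) + (5/4)*48)/(3941 + 2184) = ((1067 - 1445) + 60)/6125 = (-378 + 60)*(1/6125) = -318*1/6125 = -318/6125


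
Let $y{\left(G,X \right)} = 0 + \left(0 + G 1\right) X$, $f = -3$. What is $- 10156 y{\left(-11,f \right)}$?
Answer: $-335148$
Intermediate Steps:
$y{\left(G,X \right)} = G X$ ($y{\left(G,X \right)} = 0 + \left(0 + G\right) X = 0 + G X = G X$)
$- 10156 y{\left(-11,f \right)} = - 10156 \left(\left(-11\right) \left(-3\right)\right) = \left(-10156\right) 33 = -335148$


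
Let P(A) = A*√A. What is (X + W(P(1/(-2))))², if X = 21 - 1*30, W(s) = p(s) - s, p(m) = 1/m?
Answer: 567/8 - 81*I*√2/2 ≈ 70.875 - 57.276*I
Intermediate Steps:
P(A) = A^(3/2)
W(s) = 1/s - s
X = -9 (X = 21 - 30 = -9)
(X + W(P(1/(-2))))² = (-9 + (1/((1/(-2))^(3/2)) - (1/(-2))^(3/2)))² = (-9 + (1/((1*(-½))^(3/2)) - (1*(-½))^(3/2)))² = (-9 + (1/((-½)^(3/2)) - (-½)^(3/2)))² = (-9 + (1/(-I*√2/4) - (-1)*I*√2/4))² = (-9 + (2*I*√2 + I*√2/4))² = (-9 + 9*I*√2/4)²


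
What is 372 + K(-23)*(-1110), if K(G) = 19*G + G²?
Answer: -101748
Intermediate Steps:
K(G) = G² + 19*G
372 + K(-23)*(-1110) = 372 - 23*(19 - 23)*(-1110) = 372 - 23*(-4)*(-1110) = 372 + 92*(-1110) = 372 - 102120 = -101748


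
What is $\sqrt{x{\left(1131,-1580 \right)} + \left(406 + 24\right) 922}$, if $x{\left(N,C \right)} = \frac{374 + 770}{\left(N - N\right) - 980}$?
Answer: $\frac{\sqrt{485662070}}{35} \approx 629.65$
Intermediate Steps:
$x{\left(N,C \right)} = - \frac{286}{245}$ ($x{\left(N,C \right)} = \frac{1144}{0 - 980} = \frac{1144}{-980} = 1144 \left(- \frac{1}{980}\right) = - \frac{286}{245}$)
$\sqrt{x{\left(1131,-1580 \right)} + \left(406 + 24\right) 922} = \sqrt{- \frac{286}{245} + \left(406 + 24\right) 922} = \sqrt{- \frac{286}{245} + 430 \cdot 922} = \sqrt{- \frac{286}{245} + 396460} = \sqrt{\frac{97132414}{245}} = \frac{\sqrt{485662070}}{35}$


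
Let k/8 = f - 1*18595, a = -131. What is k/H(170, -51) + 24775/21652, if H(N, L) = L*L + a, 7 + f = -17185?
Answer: -3068843371/26740220 ≈ -114.77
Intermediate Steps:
f = -17192 (f = -7 - 17185 = -17192)
H(N, L) = -131 + L**2 (H(N, L) = L*L - 131 = L**2 - 131 = -131 + L**2)
k = -286296 (k = 8*(-17192 - 1*18595) = 8*(-17192 - 18595) = 8*(-35787) = -286296)
k/H(170, -51) + 24775/21652 = -286296/(-131 + (-51)**2) + 24775/21652 = -286296/(-131 + 2601) + 24775*(1/21652) = -286296/2470 + 24775/21652 = -286296*1/2470 + 24775/21652 = -143148/1235 + 24775/21652 = -3068843371/26740220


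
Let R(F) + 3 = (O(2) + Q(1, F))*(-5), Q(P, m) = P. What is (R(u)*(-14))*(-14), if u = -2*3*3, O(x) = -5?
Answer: 3332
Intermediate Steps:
u = -18 (u = -6*3 = -18)
R(F) = 17 (R(F) = -3 + (-5 + 1)*(-5) = -3 - 4*(-5) = -3 + 20 = 17)
(R(u)*(-14))*(-14) = (17*(-14))*(-14) = -238*(-14) = 3332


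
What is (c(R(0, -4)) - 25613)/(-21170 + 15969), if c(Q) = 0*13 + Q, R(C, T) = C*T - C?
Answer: 3659/743 ≈ 4.9246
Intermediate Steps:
R(C, T) = -C + C*T
c(Q) = Q (c(Q) = 0 + Q = Q)
(c(R(0, -4)) - 25613)/(-21170 + 15969) = (0*(-1 - 4) - 25613)/(-21170 + 15969) = (0*(-5) - 25613)/(-5201) = (0 - 25613)*(-1/5201) = -25613*(-1/5201) = 3659/743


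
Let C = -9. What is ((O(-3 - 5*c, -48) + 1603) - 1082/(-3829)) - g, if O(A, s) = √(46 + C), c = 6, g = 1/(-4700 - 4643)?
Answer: 57356391196/35774347 + √37 ≈ 1609.4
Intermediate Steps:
g = -1/9343 (g = 1/(-9343) = -1/9343 ≈ -0.00010703)
O(A, s) = √37 (O(A, s) = √(46 - 9) = √37)
((O(-3 - 5*c, -48) + 1603) - 1082/(-3829)) - g = ((√37 + 1603) - 1082/(-3829)) - 1*(-1/9343) = ((1603 + √37) - 1082*(-1/3829)) + 1/9343 = ((1603 + √37) + 1082/3829) + 1/9343 = (6138969/3829 + √37) + 1/9343 = 57356391196/35774347 + √37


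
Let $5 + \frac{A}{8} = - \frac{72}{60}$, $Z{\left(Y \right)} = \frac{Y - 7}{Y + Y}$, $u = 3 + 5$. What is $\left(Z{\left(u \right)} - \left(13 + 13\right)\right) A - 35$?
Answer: $\frac{2503}{2} \approx 1251.5$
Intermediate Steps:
$u = 8$
$Z{\left(Y \right)} = \frac{-7 + Y}{2 Y}$
$A = - \frac{248}{5}$ ($A = -40 + 8 \left(- \frac{72}{60}\right) = -40 + 8 \left(\left(-72\right) \frac{1}{60}\right) = -40 + 8 \left(- \frac{6}{5}\right) = -40 - \frac{48}{5} = - \frac{248}{5} \approx -49.6$)
$\left(Z{\left(u \right)} - \left(13 + 13\right)\right) A - 35 = \left(\frac{-7 + 8}{2 \cdot 8} - \left(13 + 13\right)\right) \left(- \frac{248}{5}\right) - 35 = \left(\frac{1}{2} \cdot \frac{1}{8} \cdot 1 - 26\right) \left(- \frac{248}{5}\right) - 35 = \left(\frac{1}{16} - 26\right) \left(- \frac{248}{5}\right) - 35 = \left(- \frac{415}{16}\right) \left(- \frac{248}{5}\right) - 35 = \frac{2573}{2} - 35 = \frac{2503}{2}$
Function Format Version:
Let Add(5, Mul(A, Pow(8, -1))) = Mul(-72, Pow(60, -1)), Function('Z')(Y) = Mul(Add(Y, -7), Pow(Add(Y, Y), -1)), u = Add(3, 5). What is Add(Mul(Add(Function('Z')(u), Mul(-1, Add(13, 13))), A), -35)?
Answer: Rational(2503, 2) ≈ 1251.5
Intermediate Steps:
u = 8
Function('Z')(Y) = Mul(Rational(1, 2), Pow(Y, -1), Add(-7, Y)) (Function('Z')(Y) = Mul(Add(-7, Y), Pow(Mul(2, Y), -1)) = Mul(Add(-7, Y), Mul(Rational(1, 2), Pow(Y, -1))) = Mul(Rational(1, 2), Pow(Y, -1), Add(-7, Y)))
A = Rational(-248, 5) (A = Add(-40, Mul(8, Mul(-72, Pow(60, -1)))) = Add(-40, Mul(8, Mul(-72, Rational(1, 60)))) = Add(-40, Mul(8, Rational(-6, 5))) = Add(-40, Rational(-48, 5)) = Rational(-248, 5) ≈ -49.600)
Add(Mul(Add(Function('Z')(u), Mul(-1, Add(13, 13))), A), -35) = Add(Mul(Add(Mul(Rational(1, 2), Pow(8, -1), Add(-7, 8)), Mul(-1, Add(13, 13))), Rational(-248, 5)), -35) = Add(Mul(Add(Mul(Rational(1, 2), Rational(1, 8), 1), Mul(-1, 26)), Rational(-248, 5)), -35) = Add(Mul(Add(Rational(1, 16), -26), Rational(-248, 5)), -35) = Add(Mul(Rational(-415, 16), Rational(-248, 5)), -35) = Add(Rational(2573, 2), -35) = Rational(2503, 2)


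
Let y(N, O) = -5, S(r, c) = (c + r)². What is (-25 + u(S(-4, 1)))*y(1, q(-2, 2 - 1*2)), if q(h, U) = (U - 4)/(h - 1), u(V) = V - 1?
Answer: 85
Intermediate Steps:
u(V) = -1 + V
q(h, U) = (-4 + U)/(-1 + h)
(-25 + u(S(-4, 1)))*y(1, q(-2, 2 - 1*2)) = (-25 + (-1 + (1 - 4)²))*(-5) = (-25 + (-1 + (-3)²))*(-5) = (-25 + (-1 + 9))*(-5) = (-25 + 8)*(-5) = -17*(-5) = 85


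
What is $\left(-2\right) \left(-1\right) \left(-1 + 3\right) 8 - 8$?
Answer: $24$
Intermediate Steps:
$\left(-2\right) \left(-1\right) \left(-1 + 3\right) 8 - 8 = 2 \cdot 2 \cdot 8 - 8 = 2 \cdot 16 - 8 = 32 - 8 = 24$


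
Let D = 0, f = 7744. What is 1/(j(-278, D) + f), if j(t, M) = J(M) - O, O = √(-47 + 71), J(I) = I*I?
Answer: 968/7496189 + √6/29984756 ≈ 0.00012921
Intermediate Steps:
J(I) = I²
O = 2*√6 (O = √24 = 2*√6 ≈ 4.8990)
j(t, M) = M² - 2*√6
1/(j(-278, D) + f) = 1/((0² - 2*√6) + 7744) = 1/((0 - 2*√6) + 7744) = 1/(-2*√6 + 7744) = 1/(7744 - 2*√6)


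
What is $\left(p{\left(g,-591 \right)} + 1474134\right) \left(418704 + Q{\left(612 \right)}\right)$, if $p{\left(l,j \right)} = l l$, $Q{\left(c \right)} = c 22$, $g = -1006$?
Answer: $1074443116560$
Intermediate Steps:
$Q{\left(c \right)} = 22 c$
$p{\left(l,j \right)} = l^{2}$
$\left(p{\left(g,-591 \right)} + 1474134\right) \left(418704 + Q{\left(612 \right)}\right) = \left(\left(-1006\right)^{2} + 1474134\right) \left(418704 + 22 \cdot 612\right) = \left(1012036 + 1474134\right) \left(418704 + 13464\right) = 2486170 \cdot 432168 = 1074443116560$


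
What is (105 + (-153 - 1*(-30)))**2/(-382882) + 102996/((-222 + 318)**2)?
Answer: 547671229/49008896 ≈ 11.175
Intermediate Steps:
(105 + (-153 - 1*(-30)))**2/(-382882) + 102996/((-222 + 318)**2) = (105 + (-153 + 30))**2*(-1/382882) + 102996/(96**2) = (105 - 123)**2*(-1/382882) + 102996/9216 = (-18)**2*(-1/382882) + 102996*(1/9216) = 324*(-1/382882) + 2861/256 = -162/191441 + 2861/256 = 547671229/49008896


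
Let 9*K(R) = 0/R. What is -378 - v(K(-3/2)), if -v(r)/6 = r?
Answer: -378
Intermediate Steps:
K(R) = 0 (K(R) = (0/R)/9 = (⅑)*0 = 0)
v(r) = -6*r
-378 - v(K(-3/2)) = -378 - (-6)*0 = -378 - 1*0 = -378 + 0 = -378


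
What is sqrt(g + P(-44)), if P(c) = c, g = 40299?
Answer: sqrt(40255) ≈ 200.64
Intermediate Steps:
sqrt(g + P(-44)) = sqrt(40299 - 44) = sqrt(40255)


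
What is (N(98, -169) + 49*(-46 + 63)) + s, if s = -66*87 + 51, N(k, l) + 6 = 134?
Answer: -4730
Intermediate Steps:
N(k, l) = 128 (N(k, l) = -6 + 134 = 128)
s = -5691 (s = -5742 + 51 = -5691)
(N(98, -169) + 49*(-46 + 63)) + s = (128 + 49*(-46 + 63)) - 5691 = (128 + 49*17) - 5691 = (128 + 833) - 5691 = 961 - 5691 = -4730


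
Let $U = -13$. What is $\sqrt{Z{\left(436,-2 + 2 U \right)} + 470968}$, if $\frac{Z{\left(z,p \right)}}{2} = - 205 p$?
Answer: $92 \sqrt{57} \approx 694.58$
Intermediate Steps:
$Z{\left(z,p \right)} = - 410 p$ ($Z{\left(z,p \right)} = 2 \left(- 205 p\right) = - 410 p$)
$\sqrt{Z{\left(436,-2 + 2 U \right)} + 470968} = \sqrt{- 410 \left(-2 + 2 \left(-13\right)\right) + 470968} = \sqrt{- 410 \left(-2 - 26\right) + 470968} = \sqrt{\left(-410\right) \left(-28\right) + 470968} = \sqrt{11480 + 470968} = \sqrt{482448} = 92 \sqrt{57}$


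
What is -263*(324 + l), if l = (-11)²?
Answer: -117035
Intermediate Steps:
l = 121
-263*(324 + l) = -263*(324 + 121) = -263*445 = -117035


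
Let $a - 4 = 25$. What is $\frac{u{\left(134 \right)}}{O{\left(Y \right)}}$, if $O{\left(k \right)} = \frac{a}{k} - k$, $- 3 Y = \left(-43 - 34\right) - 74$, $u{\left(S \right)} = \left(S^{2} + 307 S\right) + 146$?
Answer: $- \frac{1341786}{1127} \approx -1190.6$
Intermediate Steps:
$a = 29$ ($a = 4 + 25 = 29$)
$u{\left(S \right)} = 146 + S^{2} + 307 S$
$Y = \frac{151}{3}$ ($Y = - \frac{\left(-43 - 34\right) - 74}{3} = - \frac{-77 - 74}{3} = \left(- \frac{1}{3}\right) \left(-151\right) = \frac{151}{3} \approx 50.333$)
$O{\left(k \right)} = - k + \frac{29}{k}$ ($O{\left(k \right)} = \frac{29}{k} - k = - k + \frac{29}{k}$)
$\frac{u{\left(134 \right)}}{O{\left(Y \right)}} = \frac{146 + 134^{2} + 307 \cdot 134}{\left(-1\right) \frac{151}{3} + \frac{29}{\frac{151}{3}}} = \frac{146 + 17956 + 41138}{- \frac{151}{3} + 29 \cdot \frac{3}{151}} = \frac{59240}{- \frac{151}{3} + \frac{87}{151}} = \frac{59240}{- \frac{22540}{453}} = 59240 \left(- \frac{453}{22540}\right) = - \frac{1341786}{1127}$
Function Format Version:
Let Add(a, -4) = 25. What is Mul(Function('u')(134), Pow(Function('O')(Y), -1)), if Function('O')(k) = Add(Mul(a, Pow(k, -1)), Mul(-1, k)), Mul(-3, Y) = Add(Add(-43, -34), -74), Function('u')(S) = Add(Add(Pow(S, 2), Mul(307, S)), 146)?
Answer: Rational(-1341786, 1127) ≈ -1190.6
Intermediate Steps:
a = 29 (a = Add(4, 25) = 29)
Function('u')(S) = Add(146, Pow(S, 2), Mul(307, S))
Y = Rational(151, 3) (Y = Mul(Rational(-1, 3), Add(Add(-43, -34), -74)) = Mul(Rational(-1, 3), Add(-77, -74)) = Mul(Rational(-1, 3), -151) = Rational(151, 3) ≈ 50.333)
Function('O')(k) = Add(Mul(-1, k), Mul(29, Pow(k, -1))) (Function('O')(k) = Add(Mul(29, Pow(k, -1)), Mul(-1, k)) = Add(Mul(-1, k), Mul(29, Pow(k, -1))))
Mul(Function('u')(134), Pow(Function('O')(Y), -1)) = Mul(Add(146, Pow(134, 2), Mul(307, 134)), Pow(Add(Mul(-1, Rational(151, 3)), Mul(29, Pow(Rational(151, 3), -1))), -1)) = Mul(Add(146, 17956, 41138), Pow(Add(Rational(-151, 3), Mul(29, Rational(3, 151))), -1)) = Mul(59240, Pow(Add(Rational(-151, 3), Rational(87, 151)), -1)) = Mul(59240, Pow(Rational(-22540, 453), -1)) = Mul(59240, Rational(-453, 22540)) = Rational(-1341786, 1127)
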